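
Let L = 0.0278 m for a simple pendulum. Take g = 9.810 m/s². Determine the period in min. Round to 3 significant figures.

T is given directly by: T = 2π√(L/g).
L = 0.0278 m; g = 9.810 m/s².
T = 0.3345 s
0.3345 s × (1 min / 60.00 s) = 0.005575 min

0.00557 min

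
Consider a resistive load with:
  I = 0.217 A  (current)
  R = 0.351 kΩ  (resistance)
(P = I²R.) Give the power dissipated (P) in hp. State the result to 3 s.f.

0.0222 hp

Directly: P = I²R.
I = 0.217 A; R = 0.351 kΩ = 351.0 Ω.
P = 16.53 W
16.53 W × (1 hp / 745.7 W) = 0.02216 hp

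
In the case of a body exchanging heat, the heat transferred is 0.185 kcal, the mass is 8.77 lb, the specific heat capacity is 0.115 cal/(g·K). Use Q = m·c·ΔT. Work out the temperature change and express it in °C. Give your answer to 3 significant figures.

Rearranging: ΔT = Q/(m·c).
Q = 0.185 kcal = 774.0 J; m = 8.77 lb = 3.978 kg; c = 0.115 cal/(g·K) = 481.2 J/(kg·K).
ΔT = 0.4044 K
Since 1 °C = 1 K, 0.4044 °C.

0.404 °C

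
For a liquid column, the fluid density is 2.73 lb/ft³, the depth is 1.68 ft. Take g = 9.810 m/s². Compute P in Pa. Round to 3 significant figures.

220 Pa

Directly: P = ρgh.
ρ = 2.73 lb/ft³ = 43.73 kg/m³; h = 1.68 ft = 0.5121 m; g = 9.810 m/s².
P = 219.7 Pa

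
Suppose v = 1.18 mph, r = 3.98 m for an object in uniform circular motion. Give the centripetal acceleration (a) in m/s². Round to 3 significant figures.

0.0699 m/s²

a is given directly by: a = v²/r.
v = 1.18 mph = 0.5275 m/s; r = 3.98 m.
a = 0.06992 m/s²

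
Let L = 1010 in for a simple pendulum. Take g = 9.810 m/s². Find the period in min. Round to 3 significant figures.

Directly: T = 2π√(L/g).
L = 1010 in = 25.65 m; g = 9.810 m/s².
T = 10.16 s
10.16 s × (1 min / 60.00 s) = 0.1693 min

0.169 min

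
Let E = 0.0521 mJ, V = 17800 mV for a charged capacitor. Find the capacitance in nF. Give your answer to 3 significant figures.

Rearranging E = ½C·V² for C: C = 2E/V².
E = 0.0521 mJ = 5.210×10^-5 J; V = 17800 mV = 17.80 V.
C = 3.289×10^-7 F
3.289×10^-7 F × (1 nF / 1.000×10^-9 F) = 328.9 nF

329 nF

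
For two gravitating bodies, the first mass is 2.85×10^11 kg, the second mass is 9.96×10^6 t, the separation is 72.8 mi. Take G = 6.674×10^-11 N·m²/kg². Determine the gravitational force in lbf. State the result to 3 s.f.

F is given directly by: F = Gm₁m₂/r².
m₁ = 2.85×10^11 kg; m₂ = 9.96×10^6 t = 9.960×10^9 kg; r = 72.8 mi = 1.172×10^5 m; G = 6.674×10^-11 N·m²/kg².
F = 13.80 N
13.80 N × (1 lbf / 4.448 N) = 3.103 lbf

3.10 lbf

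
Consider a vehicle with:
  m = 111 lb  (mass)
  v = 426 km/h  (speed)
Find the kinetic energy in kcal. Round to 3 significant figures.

Directly: KE = ½mv².
m = 111 lb = 50.35 kg; v = 426 km/h = 118.3 m/s.
KE = 3.525×10^5 J  (the unit combination reduces to kg·m²/s² = J)
3.525×10^5 J × (1 kcal / 4184 J) = 84.25 kcal

84.3 kcal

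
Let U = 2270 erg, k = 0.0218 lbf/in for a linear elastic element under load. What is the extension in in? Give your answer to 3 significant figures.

Rearranging: x = √(2U/k).
U = 2270 erg = 2.270×10^-4 J; k = 0.0218 lbf/in = 3.818 N/m.
x = 0.01090 m
0.01090 m × (1 in / 0.02540 m) = 0.4293 in

0.429 in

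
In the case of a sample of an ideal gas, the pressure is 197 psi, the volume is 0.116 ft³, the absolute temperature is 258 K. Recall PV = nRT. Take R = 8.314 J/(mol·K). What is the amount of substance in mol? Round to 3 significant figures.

2.08 mol

Rearranging: n = PV/(RT).
P = 197 psi = 1.358×10^6 Pa; V = 0.116 ft³ = 0.003285 m³; T = 258 K; R = 8.314 J/(mol·K).
n = 2.080 mol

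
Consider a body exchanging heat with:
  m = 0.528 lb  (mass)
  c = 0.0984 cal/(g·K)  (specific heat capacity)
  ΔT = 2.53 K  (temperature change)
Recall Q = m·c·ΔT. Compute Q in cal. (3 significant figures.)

Directly: Q = mcΔT.
m = 0.528 lb = 0.2395 kg; c = 0.0984 cal/(g·K) = 411.7 J/(kg·K); ΔT = 2.53 K.
Q = 249.5 J  (the unit combination reduces to kg·m²/s² = J)
249.5 J × (1 cal / 4.184 J) = 59.62 cal

59.6 cal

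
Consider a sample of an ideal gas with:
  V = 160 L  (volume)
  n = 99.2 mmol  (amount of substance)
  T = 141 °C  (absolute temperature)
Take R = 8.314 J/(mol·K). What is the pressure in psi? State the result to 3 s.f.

0.310 psi

From the ideal-gas law: P = nRT/V.
V = 160 L = 0.1600 m³; n = 99.2 mmol = 0.09920 mol; T = 141 °C = 414.1 K; R = 8.314 J/(mol·K).
P = 2135 Pa  (the unit combination reduces to kg/(m·s²) = Pa)
2135 Pa × (1 psi / 6895 Pa) = 0.3096 psi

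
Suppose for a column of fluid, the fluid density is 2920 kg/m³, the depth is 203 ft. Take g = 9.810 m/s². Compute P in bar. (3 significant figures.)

17.7 bar

Directly: P = ρgh.
ρ = 2920 kg/m³; h = 203 ft = 61.87 m; g = 9.810 m/s².
P = 1.772×10^6 Pa  (the unit combination reduces to kg/(m·s²) = Pa)
1.772×10^6 Pa × (1 bar / 1.000×10^5 Pa) = 17.72 bar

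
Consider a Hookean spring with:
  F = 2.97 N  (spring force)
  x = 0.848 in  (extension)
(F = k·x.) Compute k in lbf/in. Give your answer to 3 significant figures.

From Hooke's law: k = F/x.
F = 2.97 N; x = 0.848 in = 0.02154 m.
k = 137.9 N/m
137.9 N/m × (1 lbf/in / 175.1 N/m) = 0.7874 lbf/in

0.787 lbf/in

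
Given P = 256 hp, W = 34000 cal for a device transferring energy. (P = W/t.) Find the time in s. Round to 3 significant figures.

Solving P = W/t for t: t = W/P.
P = 256 hp = 1.909×10^5 W; W = 34000 cal = 1.423×10^5 J.
t = 0.7452 s

0.745 s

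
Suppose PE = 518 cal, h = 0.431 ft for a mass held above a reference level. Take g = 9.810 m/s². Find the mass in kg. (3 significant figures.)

1680 kg

Solving PE = m·g·h for m: m = PE/(g·h).
PE = 518 cal = 2167 J; h = 0.431 ft = 0.1314 m; g = 9.810 m/s².
m = 1682 kg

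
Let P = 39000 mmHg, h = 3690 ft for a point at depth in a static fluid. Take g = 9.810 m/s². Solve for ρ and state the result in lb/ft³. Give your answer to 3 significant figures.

Rearranging P = ρ·g·h for ρ: ρ = P/(g·h).
P = 39000 mmHg = 5.200×10^6 Pa; h = 3690 ft = 1125 m; g = 9.810 m/s².
ρ = 471.3 kg/m³
471.3 kg/m³ × (1 lb/ft³ / 16.02 kg/m³) = 29.42 lb/ft³

29.4 lb/ft³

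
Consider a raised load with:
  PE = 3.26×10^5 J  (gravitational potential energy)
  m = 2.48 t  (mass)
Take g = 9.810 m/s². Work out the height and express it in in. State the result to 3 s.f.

Rearranging: h = PE/(m·g).
PE = 3.26×10^5 J; m = 2.48 t = 2480 kg; g = 9.810 m/s².
h = 13.40 m
13.40 m × (1 in / 0.02540 m) = 527.5 in

528 in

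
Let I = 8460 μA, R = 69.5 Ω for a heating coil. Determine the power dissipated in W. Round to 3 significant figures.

0.00497 W

Directly: P = I²R.
I = 8460 μA = 0.008460 A; R = 69.5 Ω.
P = 0.004974 W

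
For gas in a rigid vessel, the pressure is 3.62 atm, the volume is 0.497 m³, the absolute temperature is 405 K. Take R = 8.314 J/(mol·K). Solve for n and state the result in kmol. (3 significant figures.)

0.0541 kmol

Rearranging PV = nRT for n: n = PV/(RT).
P = 3.62 atm = 3.668×10^5 Pa; V = 0.497 m³; T = 405 K; R = 8.314 J/(mol·K).
n = 54.14 mol
54.14 mol × (1 kmol / 1000 mol) = 0.05414 kmol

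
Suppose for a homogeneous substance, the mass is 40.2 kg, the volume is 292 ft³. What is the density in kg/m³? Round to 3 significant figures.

Directly: ρ = m/V.
m = 40.2 kg; V = 292 ft³ = 8.269 m³.
ρ = 4.862 kg/m³

4.86 kg/m³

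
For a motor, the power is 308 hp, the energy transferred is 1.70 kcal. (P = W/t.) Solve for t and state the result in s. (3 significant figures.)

0.0310 s

Rearranging: t = W/P.
P = 308 hp = 2.297×10^5 W; W = 1.70 kcal = 7113 J.
t = 0.03097 s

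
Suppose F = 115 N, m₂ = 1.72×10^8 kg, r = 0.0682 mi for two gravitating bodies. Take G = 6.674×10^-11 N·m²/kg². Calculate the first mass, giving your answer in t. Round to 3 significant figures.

1.21×10^5 t

From Newton's law of gravitation: m₁ = F·r²/(G·m₂).
F = 115 N; m₂ = 1.72×10^8 kg; r = 0.0682 mi = 109.8 m; G = 6.674×10^-11 N·m²/kg².
m₁ = 1.207×10^8 kg
1.207×10^8 kg × (1 t / 1000 kg) = 1.207×10^5 t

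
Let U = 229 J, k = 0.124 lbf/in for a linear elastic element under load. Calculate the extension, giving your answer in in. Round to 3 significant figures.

Rearranging U = ½k·x² for x: x = √(2U/k).
U = 229 J; k = 0.124 lbf/in = 21.72 N/m.
x = 4.592 m
4.592 m × (1 in / 0.02540 m) = 180.8 in

181 in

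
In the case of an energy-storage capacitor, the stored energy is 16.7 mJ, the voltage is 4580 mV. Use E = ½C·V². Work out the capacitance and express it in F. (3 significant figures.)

0.00159 F

Rearranging: C = 2E/V².
E = 16.7 mJ = 0.01670 J; V = 4580 mV = 4.580 V.
C = 0.001592 F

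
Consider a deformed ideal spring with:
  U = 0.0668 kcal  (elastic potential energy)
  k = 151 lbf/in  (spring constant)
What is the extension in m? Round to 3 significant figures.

0.145 m

Rearranging: x = √(2U/k).
U = 0.0668 kcal = 279.5 J; k = 151 lbf/in = 26444 N/m.
x = 0.1454 m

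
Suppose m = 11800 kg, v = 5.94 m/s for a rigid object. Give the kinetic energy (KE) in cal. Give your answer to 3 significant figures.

Directly: KE = ½mv².
m = 11800 kg; v = 5.94 m/s.
KE = 2.082×10^5 J  (the unit combination reduces to kg·m²/s² = J)
2.082×10^5 J × (1 cal / 4.184 J) = 49755 cal

49800 cal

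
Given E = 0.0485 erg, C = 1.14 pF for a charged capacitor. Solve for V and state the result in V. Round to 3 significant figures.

Rearranging: V = √(2E/C).
E = 0.0485 erg = 4.850×10^-9 J; C = 1.14 pF = 1.140×10^-12 F.
V = 92.24 V

92.2 V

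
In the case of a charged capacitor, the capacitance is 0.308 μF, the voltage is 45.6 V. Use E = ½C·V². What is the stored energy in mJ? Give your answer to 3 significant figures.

Directly: E = ½CV².
C = 0.308 μF = 3.080×10^-7 F; V = 45.6 V.
E = 3.202×10^-4 J
3.202×10^-4 J × (1 mJ / 0.001000 J) = 0.3202 mJ

0.320 mJ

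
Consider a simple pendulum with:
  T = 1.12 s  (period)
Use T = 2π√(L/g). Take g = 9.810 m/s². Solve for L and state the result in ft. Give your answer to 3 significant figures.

1.02 ft

Rearranging: L = g·(T/2π)².
T = 1.12 s; g = 9.810 m/s².
L = 0.3117 m
0.3117 m × (1 ft / 0.3048 m) = 1.023 ft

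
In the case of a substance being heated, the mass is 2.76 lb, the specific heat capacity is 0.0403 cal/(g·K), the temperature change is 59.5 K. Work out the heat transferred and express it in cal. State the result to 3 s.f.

Q is given directly by: Q = mcΔT.
m = 2.76 lb = 1.252 kg; c = 0.0403 cal/(g·K) = 168.6 J/(kg·K); ΔT = 59.5 K.
Q = 12560 J  (the unit combination reduces to kg·m²/s² = J)
12560 J × (1 cal / 4.184 J) = 3002 cal

3000 cal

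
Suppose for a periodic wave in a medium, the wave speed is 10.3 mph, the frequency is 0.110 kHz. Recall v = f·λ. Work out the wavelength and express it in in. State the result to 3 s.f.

Solving v = f·λ for λ: λ = v/f.
v = 10.3 mph = 4.605 m/s; f = 0.110 kHz = 110.0 Hz.
λ = 0.04186 m
0.04186 m × (1 in / 0.02540 m) = 1.648 in

1.65 in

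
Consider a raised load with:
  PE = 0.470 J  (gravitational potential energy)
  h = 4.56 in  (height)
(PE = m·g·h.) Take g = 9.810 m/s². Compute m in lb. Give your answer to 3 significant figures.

0.912 lb

Solving PE = m·g·h for m: m = PE/(g·h).
PE = 0.470 J; h = 4.56 in = 0.1158 m; g = 9.810 m/s².
m = 0.4136 kg
0.4136 kg × (1 lb / 0.4536 kg) = 0.9119 lb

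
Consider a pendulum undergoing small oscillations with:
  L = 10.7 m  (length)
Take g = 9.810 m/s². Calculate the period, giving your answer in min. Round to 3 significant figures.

Directly: T = 2π√(L/g).
L = 10.7 m; g = 9.810 m/s².
T = 6.562 s
6.562 s × (1 min / 60.00 s) = 0.1094 min

0.109 min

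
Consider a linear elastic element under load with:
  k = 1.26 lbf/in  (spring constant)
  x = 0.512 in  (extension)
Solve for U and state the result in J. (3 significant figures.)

0.0187 J

Directly: U = ½kx².
k = 1.26 lbf/in = 220.7 N/m; x = 0.512 in = 0.01300 m.
U = 0.01866 J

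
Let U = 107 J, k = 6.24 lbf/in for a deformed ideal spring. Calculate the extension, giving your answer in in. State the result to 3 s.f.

Solving U = ½k·x² for x: x = √(2U/k).
U = 107 J; k = 6.24 lbf/in = 1093 N/m.
x = 0.4425 m
0.4425 m × (1 in / 0.02540 m) = 17.42 in

17.4 in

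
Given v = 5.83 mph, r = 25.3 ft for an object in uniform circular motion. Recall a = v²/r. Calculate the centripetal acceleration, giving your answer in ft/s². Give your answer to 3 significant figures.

a is given directly by: a = v²/r.
v = 5.83 mph = 2.606 m/s; r = 25.3 ft = 7.711 m.
a = 0.8808 m/s²
0.8808 m/s² × (1 ft/s² / 0.3048 m/s²) = 2.890 ft/s²

2.89 ft/s²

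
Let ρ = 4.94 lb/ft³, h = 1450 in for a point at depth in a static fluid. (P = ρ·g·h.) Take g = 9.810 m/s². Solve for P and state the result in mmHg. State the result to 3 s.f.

214 mmHg

P is given directly by: P = ρgh.
ρ = 4.94 lb/ft³ = 79.13 kg/m³; h = 1450 in = 36.83 m; g = 9.810 m/s².
P = 28590 Pa
28590 Pa × (1 mmHg / 133.3 Pa) = 214.4 mmHg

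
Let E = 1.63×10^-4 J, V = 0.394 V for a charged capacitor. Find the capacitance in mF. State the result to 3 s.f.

2.10 mF

Solving E = ½C·V² for C: C = 2E/V².
E = 1.63×10^-4 J; V = 0.394 V.
C = 0.002100 F
0.002100 F × (1 mF / 0.001000 F) = 2.100 mF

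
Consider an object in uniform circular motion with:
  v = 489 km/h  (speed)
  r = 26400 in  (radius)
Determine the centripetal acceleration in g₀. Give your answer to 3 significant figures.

2.81 g₀

a is given directly by: a = v²/r.
v = 489 km/h = 135.8 m/s; r = 26400 in = 670.6 m.
a = 27.52 m/s²
27.52 m/s² × (1 g₀ / 9.807 m/s²) = 2.806 g₀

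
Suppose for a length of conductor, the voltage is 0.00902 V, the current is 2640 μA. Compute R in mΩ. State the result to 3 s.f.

3420 mΩ

Rearranging V = I·R for R: R = V/I.
V = 0.00902 V; I = 2640 μA = 0.002640 A.
R = 3.417 Ω
3.417 Ω × (1 mΩ / 0.001000 Ω) = 3417 mΩ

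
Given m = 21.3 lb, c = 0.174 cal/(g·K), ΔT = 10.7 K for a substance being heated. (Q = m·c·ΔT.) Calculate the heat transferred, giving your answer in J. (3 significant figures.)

Q is given directly by: Q = mcΔT.
m = 21.3 lb = 9.662 kg; c = 0.174 cal/(g·K) = 728.0 J/(kg·K); ΔT = 10.7 K.
Q = 75261 J

75300 J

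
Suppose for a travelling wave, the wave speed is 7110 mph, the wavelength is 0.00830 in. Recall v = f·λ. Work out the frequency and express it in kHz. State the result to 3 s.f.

15100 kHz

Rearranging: f = v/λ.
v = 7110 mph = 3178 m/s; λ = 0.00830 in = 2.108×10^-4 m.
f = 1.508×10^7 Hz
1.508×10^7 Hz × (1 kHz / 1000 Hz) = 15077 kHz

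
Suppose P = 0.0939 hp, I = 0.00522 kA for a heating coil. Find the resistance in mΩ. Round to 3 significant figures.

Rearranging: R = P/I².
P = 0.0939 hp = 70.02 W; I = 0.00522 kA = 5.220 A.
R = 2.570 Ω
2.570 Ω × (1 mΩ / 0.001000 Ω) = 2570 mΩ

2570 mΩ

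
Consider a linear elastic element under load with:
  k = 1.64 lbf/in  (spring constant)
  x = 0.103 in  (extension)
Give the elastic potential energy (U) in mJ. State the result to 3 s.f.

0.983 mJ

Directly: U = ½kx².
k = 1.64 lbf/in = 287.2 N/m; x = 0.103 in = 0.002616 m.
U = 9.829×10^-4 J
9.829×10^-4 J × (1 mJ / 0.001000 J) = 0.9829 mJ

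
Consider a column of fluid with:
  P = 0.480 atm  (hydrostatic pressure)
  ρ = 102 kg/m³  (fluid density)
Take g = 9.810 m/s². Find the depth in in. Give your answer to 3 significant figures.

Solving P = ρ·g·h for h: h = P/(ρ·g).
P = 0.480 atm = 48636 Pa; ρ = 102 kg/m³; g = 9.810 m/s².
h = 48.61 m
48.61 m × (1 in / 0.02540 m) = 1914 in

1910 in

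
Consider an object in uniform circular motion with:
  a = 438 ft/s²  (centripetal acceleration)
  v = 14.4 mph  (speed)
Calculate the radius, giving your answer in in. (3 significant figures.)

12.2 in

Solving a = v²/r for r: r = v²/a.
a = 438 ft/s² = 133.5 m/s²; v = 14.4 mph = 6.437 m/s.
r = 0.3104 m
0.3104 m × (1 in / 0.02540 m) = 12.22 in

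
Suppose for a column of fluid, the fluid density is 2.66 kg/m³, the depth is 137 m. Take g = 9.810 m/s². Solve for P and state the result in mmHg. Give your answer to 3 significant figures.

Directly: P = ρgh.
ρ = 2.66 kg/m³; h = 137 m; g = 9.810 m/s².
P = 3575 Pa  (the unit combination reduces to kg/(m·s²) = Pa)
3575 Pa × (1 mmHg / 133.3 Pa) = 26.81 mmHg

26.8 mmHg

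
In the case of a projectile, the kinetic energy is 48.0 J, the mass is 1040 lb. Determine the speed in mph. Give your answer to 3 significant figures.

1.01 mph

Rearranging: v = √(2·KE/m).
KE = 48.0 J; m = 1040 lb = 471.7 kg.
v = 0.4511 m/s
0.4511 m/s × (1 mph / 0.4470 m/s) = 1.009 mph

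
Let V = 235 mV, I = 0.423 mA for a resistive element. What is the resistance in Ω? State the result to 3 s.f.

556 Ω

Rearranging: R = V/I.
V = 235 mV = 0.2350 V; I = 0.423 mA = 4.230×10^-4 A.
R = 555.6 Ω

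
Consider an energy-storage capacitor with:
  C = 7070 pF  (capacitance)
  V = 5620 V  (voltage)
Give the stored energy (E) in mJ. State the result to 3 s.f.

112 mJ

Directly: E = ½CV².
C = 7070 pF = 7.070×10^-9 F; V = 5620 V.
E = 0.1117 J  (the unit combination reduces to kg·m²/s² = J)
0.1117 J × (1 mJ / 0.001000 J) = 111.7 mJ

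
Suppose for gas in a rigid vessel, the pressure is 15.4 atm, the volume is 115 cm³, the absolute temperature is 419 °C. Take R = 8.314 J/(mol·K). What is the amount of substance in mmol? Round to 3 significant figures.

From the ideal-gas law: n = PV/(RT).
P = 15.4 atm = 1.560×10^6 Pa; V = 115 cm³ = 1.150×10^-4 m³; T = 419 °C = 692.1 K; R = 8.314 J/(mol·K).
n = 0.03118 mol
0.03118 mol × (1 mmol / 0.001000 mol) = 31.18 mmol

31.2 mmol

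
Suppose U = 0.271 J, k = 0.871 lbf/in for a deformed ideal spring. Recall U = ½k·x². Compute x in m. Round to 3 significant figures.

Rearranging U = ½k·x² for x: x = √(2U/k).
U = 0.271 J; k = 0.871 lbf/in = 152.5 N/m.
x = 0.05961 m

0.0596 m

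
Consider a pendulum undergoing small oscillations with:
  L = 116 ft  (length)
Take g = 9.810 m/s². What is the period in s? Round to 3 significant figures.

Directly: T = 2π√(L/g).
L = 116 ft = 35.36 m; g = 9.810 m/s².
T = 11.93 s

11.9 s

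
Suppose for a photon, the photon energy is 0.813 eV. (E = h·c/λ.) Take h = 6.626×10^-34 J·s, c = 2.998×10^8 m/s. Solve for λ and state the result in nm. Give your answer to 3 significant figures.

1530 nm

Rearranging E = h·c/λ for λ: λ = hc/E.
E = 0.813 eV = 1.303×10^-19 J; h = 6.626×10^-34 J·s; c = 2.998×10^8 m/s.
λ = 1.525×10^-6 m
1.525×10^-6 m × (1 nm / 1.000×10^-9 m) = 1525 nm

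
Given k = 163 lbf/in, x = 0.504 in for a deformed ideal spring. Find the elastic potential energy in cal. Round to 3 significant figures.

Directly: U = ½kx².
k = 163 lbf/in = 28546 N/m; x = 0.504 in = 0.01280 m.
U = 2.339 J  (the unit combination reduces to kg·m²/s² = J)
2.339 J × (1 cal / 4.184 J) = 0.5590 cal

0.559 cal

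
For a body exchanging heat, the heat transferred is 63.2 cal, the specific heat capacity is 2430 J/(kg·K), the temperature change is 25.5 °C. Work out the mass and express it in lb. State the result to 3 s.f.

Solving Q = m·c·ΔT for m: m = Q/(c·ΔT).
Q = 63.2 cal = 264.4 J; c = 2430 J/(kg·K); ΔT = 25.5 °C = 25.50 K.
m = 0.004267 kg
0.004267 kg × (1 lb / 0.4536 kg) = 0.009408 lb

0.00941 lb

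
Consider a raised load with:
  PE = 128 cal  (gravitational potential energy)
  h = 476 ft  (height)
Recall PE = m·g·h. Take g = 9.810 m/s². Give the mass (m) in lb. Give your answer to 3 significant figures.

Rearranging PE = m·g·h for m: m = PE/(g·h).
PE = 128 cal = 535.6 J; h = 476 ft = 145.1 m; g = 9.810 m/s².
m = 0.3763 kg
0.3763 kg × (1 lb / 0.4536 kg) = 0.8296 lb

0.830 lb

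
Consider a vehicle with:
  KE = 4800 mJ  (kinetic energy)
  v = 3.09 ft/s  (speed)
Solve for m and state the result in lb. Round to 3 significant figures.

Rearranging KE = ½mv² for m: m = 2·KE/v².
KE = 4800 mJ = 4.800 J; v = 3.09 ft/s = 0.9418 m/s.
m = 10.82 kg
10.82 kg × (1 lb / 0.4536 kg) = 23.86 lb

23.9 lb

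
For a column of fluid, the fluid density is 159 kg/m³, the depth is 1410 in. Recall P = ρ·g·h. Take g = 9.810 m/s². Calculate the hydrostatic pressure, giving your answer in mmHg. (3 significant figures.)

419 mmHg

Directly: P = ρgh.
ρ = 159 kg/m³; h = 1410 in = 35.81 m; g = 9.810 m/s².
P = 55862 Pa  (the unit combination reduces to kg/(m·s²) = Pa)
55862 Pa × (1 mmHg / 133.3 Pa) = 419.0 mmHg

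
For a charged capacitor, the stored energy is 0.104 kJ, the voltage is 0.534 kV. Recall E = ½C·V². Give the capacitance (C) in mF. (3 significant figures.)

Rearranging: C = 2E/V².
E = 0.104 kJ = 104.0 J; V = 0.534 kV = 534.0 V.
C = 7.294×10^-4 F
7.294×10^-4 F × (1 mF / 0.001000 F) = 0.7294 mF

0.729 mF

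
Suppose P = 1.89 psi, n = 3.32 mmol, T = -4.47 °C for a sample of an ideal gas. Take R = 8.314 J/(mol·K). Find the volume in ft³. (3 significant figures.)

From the ideal-gas law: V = nRT/P.
P = 1.89 psi = 13031 Pa; n = 3.32 mmol = 0.003320 mol; T = -4.47 °C = 268.7 K; R = 8.314 J/(mol·K).
V = 5.691×10^-4 m³
5.691×10^-4 m³ × (1 ft³ / 0.02832 m³) = 0.02010 ft³

0.0201 ft³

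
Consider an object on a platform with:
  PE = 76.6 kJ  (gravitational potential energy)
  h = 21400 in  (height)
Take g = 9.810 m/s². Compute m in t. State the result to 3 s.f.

Solving PE = m·g·h for m: m = PE/(g·h).
PE = 76.6 kJ = 76600 J; h = 21400 in = 543.6 m; g = 9.810 m/s².
m = 14.37 kg
14.37 kg × (1 t / 1000 kg) = 0.01437 t

0.0144 t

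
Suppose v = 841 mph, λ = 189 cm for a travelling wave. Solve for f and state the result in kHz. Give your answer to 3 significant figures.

0.199 kHz

Rearranging v = f·λ for f: f = v/λ.
v = 841 mph = 376.0 m/s; λ = 189 cm = 1.890 m.
f = 198.9 Hz
198.9 Hz × (1 kHz / 1000 Hz) = 0.1989 kHz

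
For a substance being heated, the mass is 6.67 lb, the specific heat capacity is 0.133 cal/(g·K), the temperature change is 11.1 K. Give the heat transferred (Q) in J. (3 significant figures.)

Directly: Q = mcΔT.
m = 6.67 lb = 3.025 kg; c = 0.133 cal/(g·K) = 556.5 J/(kg·K); ΔT = 11.1 K.
Q = 18688 J  (the unit combination reduces to kg·m²/s² = J)

18700 J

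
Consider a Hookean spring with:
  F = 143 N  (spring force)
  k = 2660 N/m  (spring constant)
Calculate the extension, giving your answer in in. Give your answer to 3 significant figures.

Solving F = k·x for x: x = F/k.
F = 143 N; k = 2660 N/m.
x = 0.05376 m
0.05376 m × (1 in / 0.02540 m) = 2.117 in

2.12 in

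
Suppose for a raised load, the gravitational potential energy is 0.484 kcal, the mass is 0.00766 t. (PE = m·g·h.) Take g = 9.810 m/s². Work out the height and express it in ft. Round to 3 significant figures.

88.4 ft

Solving PE = m·g·h for h: h = PE/(m·g).
PE = 0.484 kcal = 2025 J; m = 0.00766 t = 7.660 kg; g = 9.810 m/s².
h = 26.95 m
26.95 m × (1 ft / 0.3048 m) = 88.41 ft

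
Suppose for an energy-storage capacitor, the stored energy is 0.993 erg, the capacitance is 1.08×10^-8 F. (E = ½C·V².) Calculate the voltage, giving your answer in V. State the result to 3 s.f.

4.29 V

Solving E = ½C·V² for V: V = √(2E/C).
E = 0.993 erg = 9.930×10^-8 J; C = 1.08×10^-8 F.
V = 4.288 V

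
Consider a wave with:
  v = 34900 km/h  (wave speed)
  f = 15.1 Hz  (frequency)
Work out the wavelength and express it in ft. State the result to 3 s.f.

Rearranging: λ = v/f.
v = 34900 km/h = 9694 m/s; f = 15.1 Hz.
λ = 642.0 m
642.0 m × (1 ft / 0.3048 m) = 2106 ft

2110 ft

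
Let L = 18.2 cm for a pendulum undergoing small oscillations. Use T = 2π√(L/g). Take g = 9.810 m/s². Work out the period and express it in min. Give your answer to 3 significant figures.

T is given directly by: T = 2π√(L/g).
L = 18.2 cm = 0.1820 m; g = 9.810 m/s².
T = 0.8558 s
0.8558 s × (1 min / 60.00 s) = 0.01426 min

0.0143 min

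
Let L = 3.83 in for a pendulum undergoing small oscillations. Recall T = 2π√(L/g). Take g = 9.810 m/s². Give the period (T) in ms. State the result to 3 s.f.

T is given directly by: T = 2π√(L/g).
L = 3.83 in = 0.09728 m; g = 9.810 m/s².
T = 0.6257 s
0.6257 s × (1 ms / 0.001000 s) = 625.7 ms

626 ms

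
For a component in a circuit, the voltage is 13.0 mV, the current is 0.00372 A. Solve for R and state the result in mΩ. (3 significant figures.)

From Ohm's law: R = V/I.
V = 13.0 mV = 0.01300 V; I = 0.00372 A.
R = 3.495 Ω
3.495 Ω × (1 mΩ / 0.001000 Ω) = 3495 mΩ

3490 mΩ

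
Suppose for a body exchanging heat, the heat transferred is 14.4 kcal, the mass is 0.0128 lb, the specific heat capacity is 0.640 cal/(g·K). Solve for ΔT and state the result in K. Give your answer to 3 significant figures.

3880 K

Solving Q = m·c·ΔT for ΔT: ΔT = Q/(m·c).
Q = 14.4 kcal = 60250 J; m = 0.0128 lb = 0.005806 kg; c = 0.640 cal/(g·K) = 2678 J/(kg·K).
ΔT = 3875 K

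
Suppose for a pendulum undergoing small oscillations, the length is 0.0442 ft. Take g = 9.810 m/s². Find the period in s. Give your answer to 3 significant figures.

T is given directly by: T = 2π√(L/g).
L = 0.0442 ft = 0.01347 m; g = 9.810 m/s².
T = 0.2328 s

0.233 s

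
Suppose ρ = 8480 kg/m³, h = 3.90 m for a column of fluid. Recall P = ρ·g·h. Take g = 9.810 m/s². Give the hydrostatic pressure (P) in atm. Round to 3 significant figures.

Directly: P = ρgh.
ρ = 8480 kg/m³; h = 3.90 m; g = 9.810 m/s².
P = 3.244×10^5 Pa
3.244×10^5 Pa × (1 atm / 1.013×10^5 Pa) = 3.202 atm

3.20 atm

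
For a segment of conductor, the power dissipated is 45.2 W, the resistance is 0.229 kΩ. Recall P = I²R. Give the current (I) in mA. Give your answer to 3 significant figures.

444 mA

Rearranging P = I²R for I: I = √(P/R).
P = 45.2 W; R = 0.229 kΩ = 229.0 Ω.
I = 0.4443 A
0.4443 A × (1 mA / 0.001000 A) = 444.3 mA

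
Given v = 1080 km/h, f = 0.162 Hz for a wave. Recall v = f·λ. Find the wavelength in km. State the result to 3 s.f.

1.85 km

Rearranging: λ = v/f.
v = 1080 km/h = 300.0 m/s; f = 0.162 Hz.
λ = 1852 m
1852 m × (1 km / 1000 m) = 1.852 km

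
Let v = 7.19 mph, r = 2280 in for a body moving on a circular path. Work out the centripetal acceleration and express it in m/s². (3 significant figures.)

Directly: a = v²/r.
v = 7.19 mph = 3.214 m/s; r = 2280 in = 57.91 m.
a = 0.1784 m/s²

0.178 m/s²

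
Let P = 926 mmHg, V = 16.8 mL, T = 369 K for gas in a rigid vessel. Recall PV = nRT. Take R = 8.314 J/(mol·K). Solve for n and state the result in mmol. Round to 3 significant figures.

Rearranging PV = nRT for n: n = PV/(RT).
P = 926 mmHg = 1.235×10^5 Pa; V = 16.8 mL = 1.680×10^-5 m³; T = 369 K; R = 8.314 J/(mol·K).
n = 6.761×10^-4 mol
6.761×10^-4 mol × (1 mmol / 0.001000 mol) = 0.6761 mmol

0.676 mmol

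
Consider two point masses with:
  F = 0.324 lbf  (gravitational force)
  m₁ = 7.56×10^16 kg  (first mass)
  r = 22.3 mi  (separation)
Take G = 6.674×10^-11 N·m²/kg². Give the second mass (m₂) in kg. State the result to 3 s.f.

368 kg

Rearranging F = G·m₁·m₂/r² for m₂: m₂ = F·r²/(G·m₁).
F = 0.324 lbf = 1.441 N; m₁ = 7.56×10^16 kg; r = 22.3 mi = 35888 m; G = 6.674×10^-11 N·m²/kg².
m₂ = 367.9 kg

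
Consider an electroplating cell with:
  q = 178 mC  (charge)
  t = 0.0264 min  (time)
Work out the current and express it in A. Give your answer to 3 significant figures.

Rearranging q = I·t for I: I = q/t.
q = 178 mC = 0.1780 C; t = 0.0264 min = 1.584 s.
I = 0.1124 A

0.112 A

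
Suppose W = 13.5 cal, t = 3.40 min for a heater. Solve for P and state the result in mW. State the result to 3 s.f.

P is given directly by: P = W/t.
W = 13.5 cal = 56.48 J; t = 3.40 min = 204.0 s.
P = 0.2769 W
0.2769 W × (1 mW / 0.001000 W) = 276.9 mW

277 mW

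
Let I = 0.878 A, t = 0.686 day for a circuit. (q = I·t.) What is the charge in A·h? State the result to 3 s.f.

14.5 A·h

Directly: q = It.
I = 0.878 A; t = 0.686 day = 59270 s.
q = 52039 C
52039 C × (1 A·h / 3600 C) = 14.46 A·h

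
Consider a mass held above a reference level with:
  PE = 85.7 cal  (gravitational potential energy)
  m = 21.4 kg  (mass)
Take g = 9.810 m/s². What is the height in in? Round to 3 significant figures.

67.2 in

Rearranging PE = m·g·h for h: h = PE/(m·g).
PE = 85.7 cal = 358.6 J; m = 21.4 kg; g = 9.810 m/s².
h = 1.708 m
1.708 m × (1 in / 0.02540 m) = 67.24 in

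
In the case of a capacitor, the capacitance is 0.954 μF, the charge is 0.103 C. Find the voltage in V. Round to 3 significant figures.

Rearranging C = Q/V for V: V = Q/C.
C = 0.954 μF = 9.540×10^-7 F; Q = 0.103 C.
V = 1.080×10^5 V  (the unit combination reduces to kg·m²/(A·s³) = V)

1.08×10^5 V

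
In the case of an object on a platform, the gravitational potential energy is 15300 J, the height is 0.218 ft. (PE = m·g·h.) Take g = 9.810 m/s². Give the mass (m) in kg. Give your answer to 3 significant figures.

Rearranging PE = m·g·h for m: m = PE/(g·h).
PE = 15300 J; h = 0.218 ft = 0.06645 m; g = 9.810 m/s².
m = 23472 kg

23500 kg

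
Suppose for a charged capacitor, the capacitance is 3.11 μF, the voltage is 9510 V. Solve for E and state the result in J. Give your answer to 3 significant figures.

141 J

E is given directly by: E = ½CV².
C = 3.11 μF = 3.110×10^-6 F; V = 9510 V.
E = 140.6 J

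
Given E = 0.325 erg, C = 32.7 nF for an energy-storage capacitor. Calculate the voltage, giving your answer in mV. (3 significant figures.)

1410 mV

Solving E = ½C·V² for V: V = √(2E/C).
E = 0.325 erg = 3.250×10^-8 J; C = 32.7 nF = 3.270×10^-8 F.
V = 1.410 V
1.410 V × (1 mV / 0.001000 V) = 1410 mV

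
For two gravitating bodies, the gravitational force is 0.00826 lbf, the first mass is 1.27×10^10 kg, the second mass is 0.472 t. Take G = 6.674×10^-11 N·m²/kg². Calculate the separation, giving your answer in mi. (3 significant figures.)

Solving F = G·m₁·m₂/r² for r: r = √(G·m₁m₂/F).
F = 0.00826 lbf = 0.03674 N; m₁ = 1.27×10^10 kg; m₂ = 0.472 t = 472.0 kg; G = 6.674×10^-11 N·m²/kg².
r = 104.3 m
104.3 m × (1 mi / 1609 m) = 0.06484 mi

0.0648 mi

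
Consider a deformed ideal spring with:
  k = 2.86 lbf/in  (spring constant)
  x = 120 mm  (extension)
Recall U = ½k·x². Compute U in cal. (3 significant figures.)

Directly: U = ½kx².
k = 2.86 lbf/in = 500.9 N/m; x = 120 mm = 0.1200 m.
U = 3.606 J
3.606 J × (1 cal / 4.184 J) = 0.8619 cal

0.862 cal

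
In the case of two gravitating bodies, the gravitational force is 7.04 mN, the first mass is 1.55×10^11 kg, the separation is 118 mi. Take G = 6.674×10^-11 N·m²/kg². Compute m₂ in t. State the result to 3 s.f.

24500 t

Rearranging: m₂ = F·r²/(G·m₁).
F = 7.04 mN = 0.007040 N; m₁ = 1.55×10^11 kg; r = 118 mi = 1.899×10^5 m; G = 6.674×10^-11 N·m²/kg².
m₂ = 2.454×10^7 kg
2.454×10^7 kg × (1 t / 1000 kg) = 24542 t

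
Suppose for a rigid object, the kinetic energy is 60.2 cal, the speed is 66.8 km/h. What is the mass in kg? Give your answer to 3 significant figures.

1.46 kg

Rearranging: m = 2·KE/v².
KE = 60.2 cal = 251.9 J; v = 66.8 km/h = 18.56 m/s.
m = 1.463 kg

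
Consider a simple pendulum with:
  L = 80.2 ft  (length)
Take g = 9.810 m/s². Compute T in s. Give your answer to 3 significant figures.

Directly: T = 2π√(L/g).
L = 80.2 ft = 24.44 m; g = 9.810 m/s².
T = 9.918 s

9.92 s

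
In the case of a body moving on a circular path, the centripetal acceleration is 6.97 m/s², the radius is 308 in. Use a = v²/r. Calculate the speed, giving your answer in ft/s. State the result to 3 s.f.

24.2 ft/s

Solving a = v²/r for v: v = √(a·r).
a = 6.97 m/s²; r = 308 in = 7.823 m.
v = 7.384 m/s
7.384 m/s × (1 ft/s / 0.3048 m/s) = 24.23 ft/s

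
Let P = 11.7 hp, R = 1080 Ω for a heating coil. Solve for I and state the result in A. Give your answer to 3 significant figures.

Rearranging P = I²R for I: I = √(P/R).
P = 11.7 hp = 8725 W; R = 1080 Ω.
I = 2.842 A

2.84 A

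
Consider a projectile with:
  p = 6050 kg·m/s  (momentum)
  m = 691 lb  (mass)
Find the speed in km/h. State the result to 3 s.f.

69.5 km/h

Rearranging p = m·v for v: v = p/m.
p = 6050 kg·m/s; m = 691 lb = 313.4 kg.
v = 19.30 m/s
19.30 m/s × (1 km/h / 0.2778 m/s) = 69.49 km/h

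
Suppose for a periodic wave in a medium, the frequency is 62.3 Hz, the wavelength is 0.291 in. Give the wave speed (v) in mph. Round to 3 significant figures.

1.03 mph

v is given directly by: v = fλ.
f = 62.3 Hz; λ = 0.291 in = 0.007391 m.
v = 0.4605 m/s
0.4605 m/s × (1 mph / 0.4470 m/s) = 1.030 mph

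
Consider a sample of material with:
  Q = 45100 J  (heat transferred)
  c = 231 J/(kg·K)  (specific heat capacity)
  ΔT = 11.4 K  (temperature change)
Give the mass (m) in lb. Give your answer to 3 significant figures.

37.8 lb

Solving Q = m·c·ΔT for m: m = Q/(c·ΔT).
Q = 45100 J; c = 231 J/(kg·K); ΔT = 11.4 K.
m = 17.13 kg
17.13 kg × (1 lb / 0.4536 kg) = 37.76 lb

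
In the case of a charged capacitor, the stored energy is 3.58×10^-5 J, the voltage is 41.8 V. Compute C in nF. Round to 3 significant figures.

Rearranging E = ½C·V² for C: C = 2E/V².
E = 3.58×10^-5 J; V = 41.8 V.
C = 4.098×10^-8 F
4.098×10^-8 F × (1 nF / 1.000×10^-9 F) = 40.98 nF

41.0 nF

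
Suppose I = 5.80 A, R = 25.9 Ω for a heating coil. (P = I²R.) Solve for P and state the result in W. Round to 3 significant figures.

871 W

Directly: P = I²R.
I = 5.80 A; R = 25.9 Ω.
P = 871.3 W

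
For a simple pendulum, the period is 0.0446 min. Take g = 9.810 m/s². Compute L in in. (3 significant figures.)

70.1 in

Solving T = 2π√(L/g) for L: L = g·(T/2π)².
T = 0.0446 min = 2.676 s; g = 9.810 m/s².
L = 1.779 m
1.779 m × (1 in / 0.02540 m) = 70.06 in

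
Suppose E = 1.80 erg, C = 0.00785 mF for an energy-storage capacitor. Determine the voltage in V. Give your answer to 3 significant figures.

Rearranging: V = √(2E/C).
E = 1.80 erg = 1.800×10^-7 J; C = 0.00785 mF = 7.850×10^-6 F.
V = 0.2141 V

0.214 V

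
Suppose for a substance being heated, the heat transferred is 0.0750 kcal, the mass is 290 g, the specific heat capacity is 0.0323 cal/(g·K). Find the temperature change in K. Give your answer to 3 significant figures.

Rearranging: ΔT = Q/(m·c).
Q = 0.0750 kcal = 313.8 J; m = 290 g = 0.2900 kg; c = 0.0323 cal/(g·K) = 135.1 J/(kg·K).
ΔT = 8.007 K

8.01 K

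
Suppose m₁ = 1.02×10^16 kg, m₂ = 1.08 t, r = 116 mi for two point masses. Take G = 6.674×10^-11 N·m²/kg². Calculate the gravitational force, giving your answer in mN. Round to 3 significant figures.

Directly: F = Gm₁m₂/r².
m₁ = 1.02×10^16 kg; m₂ = 1.08 t = 1080 kg; r = 116 mi = 1.867×10^5 m; G = 6.674×10^-11 N·m²/kg².
F = 0.02110 N  (the unit combination reduces to kg·m/s² = N)
0.02110 N × (1 mN / 0.001000 N) = 21.10 mN

21.1 mN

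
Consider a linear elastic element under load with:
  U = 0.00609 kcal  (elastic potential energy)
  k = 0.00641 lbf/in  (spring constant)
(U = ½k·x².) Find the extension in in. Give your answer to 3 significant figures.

265 in

Rearranging U = ½k·x² for x: x = √(2U/k).
U = 0.00609 kcal = 25.48 J; k = 0.00641 lbf/in = 1.123 N/m.
x = 6.738 m
6.738 m × (1 in / 0.02540 m) = 265.3 in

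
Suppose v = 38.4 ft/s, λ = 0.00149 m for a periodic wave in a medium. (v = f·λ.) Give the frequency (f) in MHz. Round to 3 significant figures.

Rearranging v = f·λ for f: f = v/λ.
v = 38.4 ft/s = 11.70 m/s; λ = 0.00149 m.
f = 7855 Hz
7855 Hz × (1 MHz / 1.000×10^6 Hz) = 0.007855 MHz

0.00786 MHz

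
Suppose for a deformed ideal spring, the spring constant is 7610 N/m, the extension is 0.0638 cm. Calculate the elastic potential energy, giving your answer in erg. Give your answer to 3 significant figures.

15500 erg

U is given directly by: U = ½kx².
k = 7610 N/m; x = 0.0638 cm = 6.380×10^-4 m.
U = 0.001549 J  (the unit combination reduces to kg·m²/s² = J)
0.001549 J × (1 erg / 1.000×10^-7 J) = 15488 erg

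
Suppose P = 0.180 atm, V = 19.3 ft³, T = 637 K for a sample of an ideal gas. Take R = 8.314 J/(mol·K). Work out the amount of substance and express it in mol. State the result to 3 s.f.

1.88 mol

Rearranging PV = nRT for n: n = PV/(RT).
P = 0.180 atm = 18238 Pa; V = 19.3 ft³ = 0.5465 m³; T = 637 K; R = 8.314 J/(mol·K).
n = 1.882 mol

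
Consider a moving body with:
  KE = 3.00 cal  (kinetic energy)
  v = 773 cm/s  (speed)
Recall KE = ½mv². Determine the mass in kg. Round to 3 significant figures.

Rearranging: m = 2·KE/v².
KE = 3.00 cal = 12.55 J; v = 773 cm/s = 7.730 m/s.
m = 0.4201 kg

0.420 kg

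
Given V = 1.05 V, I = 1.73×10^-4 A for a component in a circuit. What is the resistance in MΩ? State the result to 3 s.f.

0.00607 MΩ

From Ohm's law: R = V/I.
V = 1.05 V; I = 1.73×10^-4 A.
R = 6069 Ω
6069 Ω × (1 MΩ / 1.000×10^6 Ω) = 0.006069 MΩ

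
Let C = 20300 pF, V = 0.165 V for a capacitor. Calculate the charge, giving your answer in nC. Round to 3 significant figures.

Rearranging: Q = CV.
C = 20300 pF = 2.030×10^-8 F; V = 0.165 V.
Q = 3.349×10^-9 C  (the unit combination reduces to A·s = C)
3.349×10^-9 C × (1 nC / 1.000×10^-9 C) = 3.349 nC

3.35 nC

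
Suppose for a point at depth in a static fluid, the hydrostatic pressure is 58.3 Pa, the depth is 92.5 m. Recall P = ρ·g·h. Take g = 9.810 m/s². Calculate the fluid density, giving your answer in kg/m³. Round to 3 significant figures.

0.0642 kg/m³

Solving P = ρ·g·h for ρ: ρ = P/(g·h).
P = 58.3 Pa; h = 92.5 m; g = 9.810 m/s².
ρ = 0.06425 kg/m³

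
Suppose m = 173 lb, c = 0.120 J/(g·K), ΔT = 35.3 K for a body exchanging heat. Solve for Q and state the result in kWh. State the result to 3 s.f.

0.0923 kWh

Directly: Q = mcΔT.
m = 173 lb = 78.47 kg; c = 0.120 J/(g·K) = 120.0 J/(kg·K); ΔT = 35.3 K.
Q = 3.324×10^5 J  (the unit combination reduces to kg·m²/s² = J)
3.324×10^5 J × (1 kWh / 3.600×10^6 J) = 0.09233 kWh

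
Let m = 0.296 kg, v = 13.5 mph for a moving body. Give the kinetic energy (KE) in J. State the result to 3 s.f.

KE is given directly by: KE = ½mv².
m = 0.296 kg; v = 13.5 mph = 6.035 m/s.
KE = 5.390 J  (the unit combination reduces to kg·m²/s² = J)

5.39 J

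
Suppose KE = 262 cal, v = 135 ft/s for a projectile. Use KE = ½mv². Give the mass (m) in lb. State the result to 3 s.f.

2.85 lb

Rearranging KE = ½mv² for m: m = 2·KE/v².
KE = 262 cal = 1096 J; v = 135 ft/s = 41.15 m/s.
m = 1.295 kg
1.295 kg × (1 lb / 0.4536 kg) = 2.855 lb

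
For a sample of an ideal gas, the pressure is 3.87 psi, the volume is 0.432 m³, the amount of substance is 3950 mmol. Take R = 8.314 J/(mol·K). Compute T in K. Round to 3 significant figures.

Rearranging: T = PV/(nR).
P = 3.87 psi = 26683 Pa; V = 0.432 m³; n = 3950 mmol = 3.950 mol; R = 8.314 J/(mol·K).
T = 351.0 K

351 K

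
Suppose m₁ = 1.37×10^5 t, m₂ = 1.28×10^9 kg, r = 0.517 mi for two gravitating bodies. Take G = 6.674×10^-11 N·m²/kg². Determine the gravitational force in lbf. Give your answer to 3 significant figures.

3.80 lbf

From Newton's law of gravitation: F = Gm₁m₂/r².
m₁ = 1.37×10^5 t = 1.370×10^8 kg; m₂ = 1.28×10^9 kg; r = 0.517 mi = 832.0 m; G = 6.674×10^-11 N·m²/kg².
F = 16.91 N  (the unit combination reduces to kg·m/s² = N)
16.91 N × (1 lbf / 4.448 N) = 3.801 lbf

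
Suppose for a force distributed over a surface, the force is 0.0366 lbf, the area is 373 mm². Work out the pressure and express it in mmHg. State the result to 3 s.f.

3.27 mmHg

Directly: P = F/A.
F = 0.0366 lbf = 0.1628 N; A = 373 mm² = 3.730×10^-4 m².
P = 436.5 Pa
436.5 Pa × (1 mmHg / 133.3 Pa) = 3.274 mmHg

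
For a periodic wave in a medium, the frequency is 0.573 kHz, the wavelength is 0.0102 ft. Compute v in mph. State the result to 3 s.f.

3.98 mph

v is given directly by: v = fλ.
f = 0.573 kHz = 573.0 Hz; λ = 0.0102 ft = 0.003109 m.
v = 1.781 m/s
1.781 m/s × (1 mph / 0.4470 m/s) = 3.985 mph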